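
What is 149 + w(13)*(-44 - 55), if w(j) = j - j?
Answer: 149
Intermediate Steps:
w(j) = 0
149 + w(13)*(-44 - 55) = 149 + 0*(-44 - 55) = 149 + 0*(-99) = 149 + 0 = 149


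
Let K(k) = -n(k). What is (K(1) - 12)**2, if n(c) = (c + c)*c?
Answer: 196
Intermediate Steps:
n(c) = 2*c**2 (n(c) = (2*c)*c = 2*c**2)
K(k) = -2*k**2
(K(1) - 12)**2 = (-2*1**2 - 12)**2 = (-2*1 - 12)**2 = (-2 - 12)**2 = (-14)**2 = 196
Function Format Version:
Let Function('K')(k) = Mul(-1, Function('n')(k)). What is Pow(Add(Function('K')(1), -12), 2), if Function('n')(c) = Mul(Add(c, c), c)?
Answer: 196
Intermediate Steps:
Function('n')(c) = Mul(2, Pow(c, 2)) (Function('n')(c) = Mul(Mul(2, c), c) = Mul(2, Pow(c, 2)))
Function('K')(k) = Mul(-2, Pow(k, 2)) (Function('K')(k) = Mul(-1, Mul(2, Pow(k, 2))) = Mul(-2, Pow(k, 2)))
Pow(Add(Function('K')(1), -12), 2) = Pow(Add(Mul(-2, Pow(1, 2)), -12), 2) = Pow(Add(Mul(-2, 1), -12), 2) = Pow(Add(-2, -12), 2) = Pow(-14, 2) = 196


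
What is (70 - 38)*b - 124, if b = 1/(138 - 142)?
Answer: -132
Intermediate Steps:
b = -¼ (b = 1/(-4) = -¼ ≈ -0.25000)
(70 - 38)*b - 124 = (70 - 38)*(-¼) - 124 = 32*(-¼) - 124 = -8 - 124 = -132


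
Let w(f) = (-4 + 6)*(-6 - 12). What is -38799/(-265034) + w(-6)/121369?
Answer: 4699454607/32166911546 ≈ 0.14610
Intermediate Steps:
w(f) = -36 (w(f) = 2*(-18) = -36)
-38799/(-265034) + w(-6)/121369 = -38799/(-265034) - 36/121369 = -38799*(-1/265034) - 36*1/121369 = 38799/265034 - 36/121369 = 4699454607/32166911546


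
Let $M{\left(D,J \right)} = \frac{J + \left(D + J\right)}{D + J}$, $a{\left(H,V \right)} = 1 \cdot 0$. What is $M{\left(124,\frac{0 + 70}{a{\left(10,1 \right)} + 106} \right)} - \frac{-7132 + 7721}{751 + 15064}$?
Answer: $\frac{101151707}{104489705} \approx 0.96805$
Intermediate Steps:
$a{\left(H,V \right)} = 0$
$M{\left(D,J \right)} = \frac{D + 2 J}{D + J}$
$M{\left(124,\frac{0 + 70}{a{\left(10,1 \right)} + 106} \right)} - \frac{-7132 + 7721}{751 + 15064} = \frac{124 + 2 \frac{0 + 70}{0 + 106}}{124 + \frac{0 + 70}{0 + 106}} - \frac{-7132 + 7721}{751 + 15064} = \frac{124 + 2 \cdot \frac{70}{106}}{124 + \frac{70}{106}} - \frac{589}{15815} = \frac{124 + 2 \cdot 70 \cdot \frac{1}{106}}{124 + 70 \cdot \frac{1}{106}} - 589 \cdot \frac{1}{15815} = \frac{124 + 2 \cdot \frac{35}{53}}{124 + \frac{35}{53}} - \frac{589}{15815} = \frac{124 + \frac{70}{53}}{\frac{6607}{53}} - \frac{589}{15815} = \frac{53}{6607} \cdot \frac{6642}{53} - \frac{589}{15815} = \frac{6642}{6607} - \frac{589}{15815} = \frac{101151707}{104489705}$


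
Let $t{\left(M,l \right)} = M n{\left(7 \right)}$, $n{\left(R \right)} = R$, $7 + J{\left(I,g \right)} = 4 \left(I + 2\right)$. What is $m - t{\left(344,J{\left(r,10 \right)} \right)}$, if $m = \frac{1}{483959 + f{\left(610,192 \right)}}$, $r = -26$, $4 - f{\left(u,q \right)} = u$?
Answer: $- \frac{1163914023}{483353} \approx -2408.0$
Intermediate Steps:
$f{\left(u,q \right)} = 4 - u$
$J{\left(I,g \right)} = 1 + 4 I$ ($J{\left(I,g \right)} = -7 + 4 \left(I + 2\right) = -7 + 4 \left(2 + I\right) = -7 + \left(8 + 4 I\right) = 1 + 4 I$)
$m = \frac{1}{483353}$ ($m = \frac{1}{483959 + \left(4 - 610\right)} = \frac{1}{483959 - 606} = \frac{1}{483353} \approx 2.0689 \cdot 10^{-6}$)
$t{\left(M,l \right)} = 7 M$ ($t{\left(M,l \right)} = M 7 = 7 M$)
$m - t{\left(344,J{\left(r,10 \right)} \right)} = \frac{1}{483353} - 7 \cdot 344 = \frac{1}{483353} - 2408 = - \frac{1163914023}{483353}$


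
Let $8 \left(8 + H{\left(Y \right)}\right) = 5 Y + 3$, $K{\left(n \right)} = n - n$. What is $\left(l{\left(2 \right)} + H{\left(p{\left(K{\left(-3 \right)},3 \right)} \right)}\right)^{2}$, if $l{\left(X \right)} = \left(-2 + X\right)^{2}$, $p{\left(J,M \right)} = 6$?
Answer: $\frac{961}{64} \approx 15.016$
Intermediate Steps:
$K{\left(n \right)} = 0$
$H{\left(Y \right)} = - \frac{61}{8} + \frac{5 Y}{8}$ ($H{\left(Y \right)} = -8 + \frac{5 Y + 3}{8} = -8 + \frac{3 + 5 Y}{8} = -8 + \left(\frac{3}{8} + \frac{5 Y}{8}\right) = - \frac{61}{8} + \frac{5 Y}{8}$)
$\left(l{\left(2 \right)} + H{\left(p{\left(K{\left(-3 \right)},3 \right)} \right)}\right)^{2} = \left(\left(-2 + 2\right)^{2} + \left(- \frac{61}{8} + \frac{5}{8} \cdot 6\right)\right)^{2} = \left(0^{2} + \left(- \frac{61}{8} + \frac{15}{4}\right)\right)^{2} = \left(0 - \frac{31}{8}\right)^{2} = \left(- \frac{31}{8}\right)^{2} = \frac{961}{64}$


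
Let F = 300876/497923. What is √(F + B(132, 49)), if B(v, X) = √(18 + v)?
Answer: √(149813080548 + 1239636569645*√6)/497923 ≈ 3.5849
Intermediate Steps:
F = 300876/497923 (F = 300876*(1/497923) = 300876/497923 ≈ 0.60426)
√(F + B(132, 49)) = √(300876/497923 + √(18 + 132)) = √(300876/497923 + √150) = √(300876/497923 + 5*√6)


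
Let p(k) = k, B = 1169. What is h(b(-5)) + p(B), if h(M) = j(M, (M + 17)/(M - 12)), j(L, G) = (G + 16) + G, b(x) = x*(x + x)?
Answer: 22582/19 ≈ 1188.5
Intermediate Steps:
b(x) = 2*x² (b(x) = x*(2*x) = 2*x²)
j(L, G) = 16 + 2*G (j(L, G) = (16 + G) + G = 16 + 2*G)
h(M) = 16 + 2*(17 + M)/(-12 + M) (h(M) = 16 + 2*((M + 17)/(M - 12)) = 16 + 2*((17 + M)/(-12 + M)) = 16 + 2*(17 + M)/(-12 + M))
h(b(-5)) + p(B) = 2*(-79 + 9*(2*(-5)²))/(-12 + 2*(-5)²) + 1169 = 2*(-79 + 9*(2*25))/(-12 + 2*25) + 1169 = 2*(-79 + 9*50)/(-12 + 50) + 1169 = 2*(-79 + 450)/38 + 1169 = 2*(1/38)*371 + 1169 = 371/19 + 1169 = 22582/19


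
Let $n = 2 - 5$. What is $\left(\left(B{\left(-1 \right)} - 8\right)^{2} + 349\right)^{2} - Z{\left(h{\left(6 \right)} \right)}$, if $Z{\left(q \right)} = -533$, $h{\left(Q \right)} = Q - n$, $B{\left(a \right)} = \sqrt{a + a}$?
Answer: $168942 - 13152 i \sqrt{2} \approx 1.6894 \cdot 10^{5} - 18600.0 i$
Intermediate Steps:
$B{\left(a \right)} = \sqrt{2} \sqrt{a}$ ($B{\left(a \right)} = \sqrt{2 a} = \sqrt{2} \sqrt{a}$)
$n = -3$
$h{\left(Q \right)} = 3 + Q$ ($h{\left(Q \right)} = Q - -3 = Q + 3 = 3 + Q$)
$\left(\left(B{\left(-1 \right)} - 8\right)^{2} + 349\right)^{2} - Z{\left(h{\left(6 \right)} \right)} = \left(\left(\sqrt{2} \sqrt{-1} - 8\right)^{2} + 349\right)^{2} - -533 = \left(\left(\sqrt{2} i - 8\right)^{2} + 349\right)^{2} + 533 = \left(\left(i \sqrt{2} - 8\right)^{2} + 349\right)^{2} + 533 = \left(\left(-8 + i \sqrt{2}\right)^{2} + 349\right)^{2} + 533 = \left(349 + \left(-8 + i \sqrt{2}\right)^{2}\right)^{2} + 533 = 533 + \left(349 + \left(-8 + i \sqrt{2}\right)^{2}\right)^{2}$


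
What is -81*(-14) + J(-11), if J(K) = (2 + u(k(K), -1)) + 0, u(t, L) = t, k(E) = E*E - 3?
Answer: 1254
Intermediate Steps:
k(E) = -3 + E**2 (k(E) = E**2 - 3 = -3 + E**2)
J(K) = -1 + K**2 (J(K) = (2 + (-3 + K**2)) + 0 = (-1 + K**2) + 0 = -1 + K**2)
-81*(-14) + J(-11) = -81*(-14) + (-1 + (-11)**2) = 1134 + (-1 + 121) = 1134 + 120 = 1254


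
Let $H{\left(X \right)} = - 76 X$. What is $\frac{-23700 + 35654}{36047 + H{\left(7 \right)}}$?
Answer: $\frac{11954}{35515} \approx 0.33659$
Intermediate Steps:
$\frac{-23700 + 35654}{36047 + H{\left(7 \right)}} = \frac{-23700 + 35654}{36047 - 532} = \frac{11954}{36047 - 532} = \frac{11954}{35515}$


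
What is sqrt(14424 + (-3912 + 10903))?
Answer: sqrt(21415) ≈ 146.34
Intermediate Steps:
sqrt(14424 + (-3912 + 10903)) = sqrt(14424 + 6991) = sqrt(21415)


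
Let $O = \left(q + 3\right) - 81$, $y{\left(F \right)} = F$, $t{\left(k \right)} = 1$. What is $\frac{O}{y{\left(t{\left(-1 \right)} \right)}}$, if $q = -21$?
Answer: $-99$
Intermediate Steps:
$O = -99$ ($O = \left(-21 + 3\right) - 81 = -18 - 81 = -99$)
$\frac{O}{y{\left(t{\left(-1 \right)} \right)}} = - \frac{99}{1} = \left(-99\right) 1 = -99$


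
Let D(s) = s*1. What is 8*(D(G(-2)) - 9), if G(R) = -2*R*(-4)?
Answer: -200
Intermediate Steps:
G(R) = 8*R
D(s) = s
8*(D(G(-2)) - 9) = 8*(8*(-2) - 9) = 8*(-16 - 9) = 8*(-25) = -200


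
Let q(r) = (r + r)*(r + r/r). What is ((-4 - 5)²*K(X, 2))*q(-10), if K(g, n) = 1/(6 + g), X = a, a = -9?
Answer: -4860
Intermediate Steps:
X = -9
q(r) = 2*r*(1 + r) (q(r) = (2*r)*(r + 1) = (2*r)*(1 + r) = 2*r*(1 + r))
((-4 - 5)²*K(X, 2))*q(-10) = ((-4 - 5)²/(6 - 9))*(2*(-10)*(1 - 10)) = ((-9)²/(-3))*(2*(-10)*(-9)) = (81*(-⅓))*180 = -27*180 = -4860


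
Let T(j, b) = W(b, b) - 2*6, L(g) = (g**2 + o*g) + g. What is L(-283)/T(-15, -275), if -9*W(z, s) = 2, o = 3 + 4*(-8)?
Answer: -792117/110 ≈ -7201.1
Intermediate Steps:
o = -29 (o = 3 - 32 = -29)
L(g) = g**2 - 28*g (L(g) = (g**2 - 29*g) + g = g**2 - 28*g)
W(z, s) = -2/9 (W(z, s) = -1/9*2 = -2/9)
T(j, b) = -110/9 (T(j, b) = -2/9 - 2*6 = -2/9 - 12 = -110/9)
L(-283)/T(-15, -275) = (-283*(-28 - 283))/(-110/9) = -283*(-311)*(-9/110) = 88013*(-9/110) = -792117/110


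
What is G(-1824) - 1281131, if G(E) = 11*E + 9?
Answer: -1301186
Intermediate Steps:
G(E) = 9 + 11*E
G(-1824) - 1281131 = (9 + 11*(-1824)) - 1281131 = (9 - 20064) - 1281131 = -20055 - 1281131 = -1301186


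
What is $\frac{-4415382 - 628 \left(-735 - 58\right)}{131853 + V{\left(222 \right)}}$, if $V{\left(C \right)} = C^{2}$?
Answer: $- \frac{3917378}{181137} \approx -21.627$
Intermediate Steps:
$\frac{-4415382 - 628 \left(-735 - 58\right)}{131853 + V{\left(222 \right)}} = \frac{-4415382 - 628 \left(-735 - 58\right)}{131853 + 222^{2}} = \frac{-4415382 - -498004}{131853 + 49284} = \frac{-4415382 + 498004}{181137} = \left(-3917378\right) \frac{1}{181137} = - \frac{3917378}{181137}$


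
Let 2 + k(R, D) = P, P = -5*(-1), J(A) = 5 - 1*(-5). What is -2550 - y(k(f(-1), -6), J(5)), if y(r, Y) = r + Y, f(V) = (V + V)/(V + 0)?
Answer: -2563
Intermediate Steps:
J(A) = 10 (J(A) = 5 + 5 = 10)
f(V) = 2 (f(V) = (2*V)/V = 2)
P = 5
k(R, D) = 3 (k(R, D) = -2 + 5 = 3)
y(r, Y) = Y + r
-2550 - y(k(f(-1), -6), J(5)) = -2550 - (10 + 3) = -2550 - 1*13 = -2550 - 13 = -2563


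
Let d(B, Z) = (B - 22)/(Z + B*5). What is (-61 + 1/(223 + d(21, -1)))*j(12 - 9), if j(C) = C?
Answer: -4243641/23191 ≈ -182.99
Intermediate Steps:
d(B, Z) = (-22 + B)/(Z + 5*B)
(-61 + 1/(223 + d(21, -1)))*j(12 - 9) = (-61 + 1/(223 + (-22 + 21)/(-1 + 5*21)))*(12 - 9) = (-61 + 1/(223 - 1/(-1 + 105)))*3 = (-61 + 1/(223 - 1/104))*3 = (-61 + 1/(23191/104))*3 = (-61 + 104/23191)*3 = -1414547/23191*3 = -4243641/23191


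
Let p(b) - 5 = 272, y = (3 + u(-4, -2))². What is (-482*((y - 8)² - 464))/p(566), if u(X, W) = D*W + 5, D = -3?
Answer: -16812160/277 ≈ -60694.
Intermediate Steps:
u(X, W) = 5 - 3*W (u(X, W) = -3*W + 5 = 5 - 3*W)
y = 196 (y = (3 + (5 - 3*(-2)))² = (3 + (5 + 6))² = (3 + 11)² = 14² = 196)
p(b) = 277 (p(b) = 5 + 272 = 277)
(-482*((y - 8)² - 464))/p(566) = -482*((196 - 8)² - 464)/277 = -482*(188² - 464)*(1/277) = -482*(35344 - 464)*(1/277) = -482*34880*(1/277) = -16812160*1/277 = -16812160/277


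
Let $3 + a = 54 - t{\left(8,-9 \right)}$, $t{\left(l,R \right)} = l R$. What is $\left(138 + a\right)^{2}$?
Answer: $68121$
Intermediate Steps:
$t{\left(l,R \right)} = R l$
$a = 123$ ($a = -3 - \left(-54 - 72\right) = -3 + \left(54 - -72\right) = -3 + \left(54 + 72\right) = -3 + 126 = 123$)
$\left(138 + a\right)^{2} = \left(138 + 123\right)^{2} = 261^{2} = 68121$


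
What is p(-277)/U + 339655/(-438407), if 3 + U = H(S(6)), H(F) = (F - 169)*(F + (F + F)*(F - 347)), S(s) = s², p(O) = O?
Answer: -1010032934714/1303535261415 ≈ -0.77484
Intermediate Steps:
H(F) = (-169 + F)*(F + 2*F*(-347 + F)) (H(F) = (-169 + F)*(F + (2*F)*(-347 + F)) = (-169 + F)*(F + 2*F*(-347 + F)))
U = 2973345 (U = -3 + 6²*(117117 - 1031*6² + 2*(6²)²) = -3 + 36*(117117 - 1031*36 + 2*36²) = -3 + 36*(117117 - 37116 + 2*1296) = -3 + 36*(117117 - 37116 + 2592) = -3 + 36*82593 = -3 + 2973348 = 2973345)
p(-277)/U + 339655/(-438407) = -277/2973345 + 339655/(-438407) = -277*1/2973345 + 339655*(-1/438407) = -277/2973345 - 339655/438407 = -1010032934714/1303535261415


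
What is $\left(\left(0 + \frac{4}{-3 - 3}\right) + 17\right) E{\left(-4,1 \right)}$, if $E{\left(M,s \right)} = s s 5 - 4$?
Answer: $\frac{49}{3} \approx 16.333$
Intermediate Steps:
$E{\left(M,s \right)} = -4 + 5 s^{2}$ ($E{\left(M,s \right)} = s^{2} \cdot 5 - 4 = 5 s^{2} - 4 = -4 + 5 s^{2}$)
$\left(\left(0 + \frac{4}{-3 - 3}\right) + 17\right) E{\left(-4,1 \right)} = \left(\left(0 + \frac{4}{-3 - 3}\right) + 17\right) \left(-4 + 5 \cdot 1^{2}\right) = \left(\left(0 + \frac{4}{-6}\right) + 17\right) \left(-4 + 5 \cdot 1\right) = \left(\left(0 + 4 \left(- \frac{1}{6}\right)\right) + 17\right) \left(-4 + 5\right) = \left(\left(0 - \frac{2}{3}\right) + 17\right) 1 = \left(- \frac{2}{3} + 17\right) 1 = \frac{49}{3} \cdot 1 = \frac{49}{3}$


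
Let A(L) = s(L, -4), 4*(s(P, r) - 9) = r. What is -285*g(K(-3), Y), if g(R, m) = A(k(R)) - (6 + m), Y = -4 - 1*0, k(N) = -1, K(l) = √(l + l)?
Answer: -1710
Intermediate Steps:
s(P, r) = 9 + r/4
K(l) = √2*√l (K(l) = √(2*l) = √2*√l)
A(L) = 8 (A(L) = 9 + (¼)*(-4) = 9 - 1 = 8)
Y = -4 (Y = -4 + 0 = -4)
g(R, m) = 2 - m (g(R, m) = 8 - (6 + m) = 8 + (-6 - m) = 2 - m)
-285*g(K(-3), Y) = -285*(2 - 1*(-4)) = -285*(2 + 4) = -285*6 = -1710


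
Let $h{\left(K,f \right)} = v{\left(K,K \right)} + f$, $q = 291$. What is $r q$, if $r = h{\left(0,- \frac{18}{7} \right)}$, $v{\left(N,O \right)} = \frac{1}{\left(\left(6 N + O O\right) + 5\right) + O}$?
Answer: $- \frac{24153}{35} \approx -690.09$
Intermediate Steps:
$v{\left(N,O \right)} = \frac{1}{5 + O + O^{2} + 6 N}$ ($v{\left(N,O \right)} = \frac{1}{\left(\left(6 N + O^{2}\right) + 5\right) + O} = \frac{1}{\left(\left(O^{2} + 6 N\right) + 5\right) + O} = \frac{1}{\left(5 + O^{2} + 6 N\right) + O} = \frac{1}{5 + O + O^{2} + 6 N}$)
$h{\left(K,f \right)} = f + \frac{1}{5 + K^{2} + 7 K}$ ($h{\left(K,f \right)} = \frac{1}{5 + K + K^{2} + 6 K} + f = \frac{1}{5 + K^{2} + 7 K} + f = f + \frac{1}{5 + K^{2} + 7 K}$)
$r = - \frac{83}{35}$ ($r = \frac{1 + - \frac{18}{7} \left(5 + 0^{2} + 7 \cdot 0\right)}{5 + 0^{2} + 7 \cdot 0} = \frac{1 + \left(-18\right) \frac{1}{7} \left(5 + 0 + 0\right)}{5 + 0 + 0} = \frac{1 - \frac{90}{7}}{5} = \frac{1}{5} \left(- \frac{83}{7}\right) = - \frac{83}{35} \approx -2.3714$)
$r q = \left(- \frac{83}{35}\right) 291 = - \frac{24153}{35}$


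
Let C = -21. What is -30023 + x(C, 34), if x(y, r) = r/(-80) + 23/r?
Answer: -20415469/680 ≈ -30023.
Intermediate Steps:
x(y, r) = 23/r - r/80 (x(y, r) = r*(-1/80) + 23/r = -r/80 + 23/r = 23/r - r/80)
-30023 + x(C, 34) = -30023 + (23/34 - 1/80*34) = -30023 + (23*(1/34) - 17/40) = -30023 + (23/34 - 17/40) = -30023 + 171/680 = -20415469/680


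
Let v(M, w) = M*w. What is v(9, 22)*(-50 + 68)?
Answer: 3564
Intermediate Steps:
v(9, 22)*(-50 + 68) = (9*22)*(-50 + 68) = 198*18 = 3564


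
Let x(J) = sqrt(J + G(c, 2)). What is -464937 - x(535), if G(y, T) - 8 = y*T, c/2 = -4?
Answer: -464937 - sqrt(527) ≈ -4.6496e+5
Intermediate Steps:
c = -8 (c = 2*(-4) = -8)
G(y, T) = 8 + T*y (G(y, T) = 8 + y*T = 8 + T*y)
x(J) = sqrt(-8 + J) (x(J) = sqrt(J + (8 + 2*(-8))) = sqrt(J + (8 - 16)) = sqrt(J - 8) = sqrt(-8 + J))
-464937 - x(535) = -464937 - sqrt(-8 + 535) = -464937 - sqrt(527)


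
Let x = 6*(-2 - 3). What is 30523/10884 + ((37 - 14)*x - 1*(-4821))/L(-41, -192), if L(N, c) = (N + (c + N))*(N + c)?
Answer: 996805585/347428164 ≈ 2.8691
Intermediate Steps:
x = -30 (x = 6*(-5) = -30)
L(N, c) = (N + c)*(c + 2*N) (L(N, c) = (N + (N + c))*(N + c) = (c + 2*N)*(N + c) = (N + c)*(c + 2*N))
30523/10884 + ((37 - 14)*x - 1*(-4821))/L(-41, -192) = 30523/10884 + ((37 - 14)*(-30) - 1*(-4821))/((-192)² + 2*(-41)² + 3*(-41)*(-192)) = 30523*(1/10884) + (23*(-30) + 4821)/(36864 + 2*1681 + 23616) = 30523/10884 + (-690 + 4821)/(36864 + 3362 + 23616) = 30523/10884 + 4131/63842 = 996805585/347428164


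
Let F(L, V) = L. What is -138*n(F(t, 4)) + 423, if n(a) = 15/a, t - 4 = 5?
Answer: 193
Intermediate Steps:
t = 9 (t = 4 + 5 = 9)
-138*n(F(t, 4)) + 423 = -2070/9 + 423 = -138*5/3 + 423 = -230 + 423 = 193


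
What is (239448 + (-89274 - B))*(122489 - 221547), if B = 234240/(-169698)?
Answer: -420739967714356/28283 ≈ -1.4876e+10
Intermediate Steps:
B = -39040/28283 (B = 234240*(-1/169698) = -39040/28283 ≈ -1.3803)
(239448 + (-89274 - B))*(122489 - 221547) = (239448 + (-89274 - 1*(-39040/28283)))*(122489 - 221547) = (239448 + (-89274 + 39040/28283))*(-99058) = (239448 - 2524897502/28283)*(-99058) = (4247410282/28283)*(-99058) = -420739967714356/28283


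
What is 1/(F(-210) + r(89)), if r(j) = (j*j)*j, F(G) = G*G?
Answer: 1/749069 ≈ 1.3350e-6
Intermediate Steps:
F(G) = G**2
r(j) = j**3 (r(j) = j**2*j = j**3)
1/(F(-210) + r(89)) = 1/((-210)**2 + 89**3) = 1/(44100 + 704969) = 1/749069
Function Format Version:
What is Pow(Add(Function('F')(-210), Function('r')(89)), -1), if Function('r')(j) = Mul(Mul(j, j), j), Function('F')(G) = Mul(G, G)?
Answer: Rational(1, 749069) ≈ 1.3350e-6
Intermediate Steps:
Function('F')(G) = Pow(G, 2)
Function('r')(j) = Pow(j, 3) (Function('r')(j) = Mul(Pow(j, 2), j) = Pow(j, 3))
Pow(Add(Function('F')(-210), Function('r')(89)), -1) = Pow(Add(Pow(-210, 2), Pow(89, 3)), -1) = Pow(Add(44100, 704969), -1) = Pow(749069, -1) = Rational(1, 749069)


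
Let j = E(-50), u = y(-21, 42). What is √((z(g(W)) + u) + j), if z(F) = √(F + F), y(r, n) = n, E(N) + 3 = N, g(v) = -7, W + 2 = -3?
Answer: √(-11 + I*√14) ≈ 0.5563 + 3.363*I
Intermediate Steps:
W = -5 (W = -2 - 3 = -5)
E(N) = -3 + N
u = 42
z(F) = √2*√F (z(F) = √(2*F) = √2*√F)
j = -53 (j = -3 - 50 = -53)
√((z(g(W)) + u) + j) = √((√2*√(-7) + 42) - 53) = √((√2*(I*√7) + 42) - 53) = √((I*√14 + 42) - 53) = √((42 + I*√14) - 53) = √(-11 + I*√14)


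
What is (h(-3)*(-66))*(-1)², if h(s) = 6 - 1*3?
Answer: -198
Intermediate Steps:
h(s) = 3 (h(s) = 6 - 3 = 3)
(h(-3)*(-66))*(-1)² = (3*(-66))*(-1)² = -198*1 = -198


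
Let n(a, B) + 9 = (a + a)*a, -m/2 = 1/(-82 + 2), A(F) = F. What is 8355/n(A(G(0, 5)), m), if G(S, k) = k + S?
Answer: 8355/41 ≈ 203.78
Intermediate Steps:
G(S, k) = S + k
m = 1/40 (m = -2/(-82 + 2) = -2/(-80) = -2*(-1/80) = 1/40 ≈ 0.025000)
n(a, B) = -9 + 2*a² (n(a, B) = -9 + (a + a)*a = -9 + (2*a)*a = -9 + 2*a²)
8355/n(A(G(0, 5)), m) = 8355/(-9 + 2*(0 + 5)²) = 8355/(-9 + 2*5²) = 8355/(-9 + 2*25) = 8355/(-9 + 50) = 8355/41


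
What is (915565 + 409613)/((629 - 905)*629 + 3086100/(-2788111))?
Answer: -615790559793/80671718024 ≈ -7.6333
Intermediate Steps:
(915565 + 409613)/((629 - 905)*629 + 3086100/(-2788111)) = 1325178/(-276*629 + 3086100*(-1/2788111)) = 1325178/(-173604 - 3086100/2788111) = 1325178/(-484030308144/2788111) = 1325178*(-2788111/484030308144) = -615790559793/80671718024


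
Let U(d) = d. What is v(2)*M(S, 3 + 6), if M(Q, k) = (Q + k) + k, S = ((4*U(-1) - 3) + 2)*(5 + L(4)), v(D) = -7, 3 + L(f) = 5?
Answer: 119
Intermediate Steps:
L(f) = 2 (L(f) = -3 + 5 = 2)
S = -35 (S = ((4*(-1) - 3) + 2)*(5 + 2) = ((-4 - 3) + 2)*7 = (-7 + 2)*7 = -5*7 = -35)
M(Q, k) = Q + 2*k
v(2)*M(S, 3 + 6) = -7*(-35 + 2*(3 + 6)) = -7*(-35 + 2*9) = -7*(-35 + 18) = -7*(-17) = 119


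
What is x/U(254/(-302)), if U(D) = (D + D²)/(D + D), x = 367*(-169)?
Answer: -9365473/12 ≈ -7.8046e+5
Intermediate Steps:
x = -62023
U(D) = (D + D²)/(2*D) (U(D) = (D + D²)/((2*D)) = (D + D²)*(1/(2*D)) = (D + D²)/(2*D))
x/U(254/(-302)) = -62023/(½ + (254/(-302))/2) = -62023/(½ + (254*(-1/302))/2) = -62023/(½ + (½)*(-127/151)) = -62023/(½ - 127/302) = -62023/12/151 = -62023*151/12 = -9365473/12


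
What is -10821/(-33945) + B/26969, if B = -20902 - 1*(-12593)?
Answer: 3260848/305154235 ≈ 0.010686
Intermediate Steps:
B = -8309 (B = -20902 + 12593 = -8309)
-10821/(-33945) + B/26969 = -10821/(-33945) - 8309/26969 = -10821*(-1/33945) - 8309*1/26969 = 3607/11315 - 8309/26969 = 3260848/305154235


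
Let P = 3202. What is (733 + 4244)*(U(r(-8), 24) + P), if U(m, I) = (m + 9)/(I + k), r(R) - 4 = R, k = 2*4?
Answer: 509988213/32 ≈ 1.5937e+7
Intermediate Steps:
k = 8
r(R) = 4 + R
U(m, I) = (9 + m)/(8 + I) (U(m, I) = (m + 9)/(I + 8) = (9 + m)/(8 + I))
(733 + 4244)*(U(r(-8), 24) + P) = (733 + 4244)*((9 + (4 - 8))/(8 + 24) + 3202) = 4977*((9 - 4)/32 + 3202) = 4977*((1/32)*5 + 3202) = 4977*(5/32 + 3202) = 4977*(102469/32) = 509988213/32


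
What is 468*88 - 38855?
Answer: 2329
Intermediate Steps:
468*88 - 38855 = 41184 - 38855 = 2329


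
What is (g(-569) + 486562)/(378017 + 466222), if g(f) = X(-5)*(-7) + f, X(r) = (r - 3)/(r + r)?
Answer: 809979/1407065 ≈ 0.57565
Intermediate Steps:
X(r) = (-3 + r)/(2*r) (X(r) = (-3 + r)/((2*r)) = (-3 + r)*(1/(2*r)) = (-3 + r)/(2*r))
g(f) = -28/5 + f (g(f) = ((½)*(-3 - 5)/(-5))*(-7) + f = ((½)*(-⅕)*(-8))*(-7) + f = (⅘)*(-7) + f = -28/5 + f)
(g(-569) + 486562)/(378017 + 466222) = ((-28/5 - 569) + 486562)/(378017 + 466222) = (-2873/5 + 486562)/844239 = (2429937/5)*(1/844239) = 809979/1407065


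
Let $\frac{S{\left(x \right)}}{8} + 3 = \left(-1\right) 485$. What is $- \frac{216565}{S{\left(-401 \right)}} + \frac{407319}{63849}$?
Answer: $\frac{5139210687}{83088832} \approx 61.852$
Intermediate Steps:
$S{\left(x \right)} = -3904$ ($S{\left(x \right)} = -24 + 8 \left(\left(-1\right) 485\right) = -24 + 8 \left(-485\right) = -24 - 3880 = -3904$)
$- \frac{216565}{S{\left(-401 \right)}} + \frac{407319}{63849} = - \frac{216565}{-3904} + \frac{407319}{63849} = \left(-216565\right) \left(- \frac{1}{3904}\right) + 407319 \cdot \frac{1}{63849} = \frac{216565}{3904} + \frac{135773}{21283} = \frac{5139210687}{83088832}$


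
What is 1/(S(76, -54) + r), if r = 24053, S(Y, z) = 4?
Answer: 1/24057 ≈ 4.1568e-5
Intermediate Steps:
1/(S(76, -54) + r) = 1/(4 + 24053) = 1/24057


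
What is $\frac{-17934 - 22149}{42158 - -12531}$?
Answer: $- \frac{40083}{54689} \approx -0.73293$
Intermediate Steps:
$\frac{-17934 - 22149}{42158 - -12531} = - \frac{40083}{42158 + \left(20480 - 7949\right)} = - \frac{40083}{42158 + 12531} = - \frac{40083}{54689}$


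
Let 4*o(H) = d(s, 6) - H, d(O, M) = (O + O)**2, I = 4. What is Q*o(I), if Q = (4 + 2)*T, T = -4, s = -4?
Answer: -360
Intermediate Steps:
d(O, M) = 4*O**2 (d(O, M) = (2*O)**2 = 4*O**2)
o(H) = 16 - H/4 (o(H) = (4*(-4)**2 - H)/4 = (4*16 - H)/4 = (64 - H)/4 = 16 - H/4)
Q = -24 (Q = (4 + 2)*(-4) = 6*(-4) = -24)
Q*o(I) = -24*(16 - 1/4*4) = -24*(16 - 1) = -24*15 = -360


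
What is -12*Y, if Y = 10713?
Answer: -128556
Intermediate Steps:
-12*Y = -12*10713 = -128556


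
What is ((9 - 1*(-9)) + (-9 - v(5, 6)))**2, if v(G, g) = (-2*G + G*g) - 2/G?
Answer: 2809/25 ≈ 112.36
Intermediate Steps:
v(G, g) = -2*G - 2/G + G*g
((9 - 1*(-9)) + (-9 - v(5, 6)))**2 = ((9 - 1*(-9)) + (-9 - (-2 + 5**2*(-2 + 6))/5))**2 = ((9 + 9) + (-9 - (-2 + 25*4)/5))**2 = (18 + (-9 - (-2 + 100)/5))**2 = (18 + (-9 - 98/5))**2 = (18 - 143/5)**2 = (-53/5)**2 = 2809/25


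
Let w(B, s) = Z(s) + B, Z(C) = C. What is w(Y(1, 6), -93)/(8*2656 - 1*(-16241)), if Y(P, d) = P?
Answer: -92/37489 ≈ -0.0024541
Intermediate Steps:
w(B, s) = B + s (w(B, s) = s + B = B + s)
w(Y(1, 6), -93)/(8*2656 - 1*(-16241)) = (1 - 93)/(8*2656 - 1*(-16241)) = -92/(21248 + 16241) = -92/37489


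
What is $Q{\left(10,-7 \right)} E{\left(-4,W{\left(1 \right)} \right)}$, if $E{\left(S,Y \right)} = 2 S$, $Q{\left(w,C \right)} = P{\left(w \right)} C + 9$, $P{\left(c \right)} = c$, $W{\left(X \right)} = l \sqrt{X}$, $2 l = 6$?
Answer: $488$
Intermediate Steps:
$l = 3$ ($l = \frac{1}{2} \cdot 6 = 3$)
$W{\left(X \right)} = 3 \sqrt{X}$
$Q{\left(w,C \right)} = 9 + C w$ ($Q{\left(w,C \right)} = w C + 9 = C w + 9 = 9 + C w$)
$Q{\left(10,-7 \right)} E{\left(-4,W{\left(1 \right)} \right)} = \left(9 - 70\right) 2 \left(-4\right) = \left(9 - 70\right) \left(-8\right) = \left(-61\right) \left(-8\right) = 488$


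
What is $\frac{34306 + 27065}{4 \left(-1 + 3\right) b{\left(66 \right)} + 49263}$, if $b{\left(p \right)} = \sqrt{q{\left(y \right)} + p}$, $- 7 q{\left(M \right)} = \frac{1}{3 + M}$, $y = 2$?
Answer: $\frac{105816185055}{84939363139} - \frac{490968 \sqrt{80815}}{84939363139} \approx 1.2441$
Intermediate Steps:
$q{\left(M \right)} = - \frac{1}{7 \left(3 + M\right)}$
$b{\left(p \right)} = \sqrt{- \frac{1}{35} + p}$ ($b{\left(p \right)} = \sqrt{- \frac{1}{21 + 7 \cdot 2} + p} = \sqrt{- \frac{1}{21 + 14} + p} = \sqrt{- \frac{1}{35} + p}$)
$\frac{34306 + 27065}{4 \left(-1 + 3\right) b{\left(66 \right)} + 49263} = \frac{34306 + 27065}{4 \left(-1 + 3\right) \frac{\sqrt{-35 + 1225 \cdot 66}}{35} + 49263} = \frac{61371}{4 \cdot 2 \frac{\sqrt{-35 + 80850}}{35} + 49263} = \frac{61371}{8 \frac{\sqrt{80815}}{35} + 49263} = \frac{61371}{\frac{8 \sqrt{80815}}{35} + 49263} = \frac{61371}{49263 + \frac{8 \sqrt{80815}}{35}}$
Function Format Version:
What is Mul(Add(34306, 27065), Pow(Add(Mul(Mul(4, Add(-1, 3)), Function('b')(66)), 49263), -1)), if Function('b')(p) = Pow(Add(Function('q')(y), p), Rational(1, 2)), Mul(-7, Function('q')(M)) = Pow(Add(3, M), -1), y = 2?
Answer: Add(Rational(105816185055, 84939363139), Mul(Rational(-490968, 84939363139), Pow(80815, Rational(1, 2)))) ≈ 1.2441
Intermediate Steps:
Function('q')(M) = Mul(Rational(-1, 7), Pow(Add(3, M), -1))
Function('b')(p) = Pow(Add(Rational(-1, 35), p), Rational(1, 2)) (Function('b')(p) = Pow(Add(Mul(-1, Pow(Add(21, Mul(7, 2)), -1)), p), Rational(1, 2)) = Pow(Add(Mul(-1, Pow(Add(21, 14), -1)), p), Rational(1, 2)) = Pow(Add(Mul(-1, Pow(35, -1)), p), Rational(1, 2)) = Pow(Add(Mul(-1, Rational(1, 35)), p), Rational(1, 2)) = Pow(Add(Rational(-1, 35), p), Rational(1, 2)))
Mul(Add(34306, 27065), Pow(Add(Mul(Mul(4, Add(-1, 3)), Function('b')(66)), 49263), -1)) = Mul(Add(34306, 27065), Pow(Add(Mul(Mul(4, Add(-1, 3)), Mul(Rational(1, 35), Pow(Add(-35, Mul(1225, 66)), Rational(1, 2)))), 49263), -1)) = Mul(61371, Pow(Add(Mul(Mul(4, 2), Mul(Rational(1, 35), Pow(Add(-35, 80850), Rational(1, 2)))), 49263), -1)) = Mul(61371, Pow(Add(Mul(8, Mul(Rational(1, 35), Pow(80815, Rational(1, 2)))), 49263), -1)) = Mul(61371, Pow(Add(Mul(Rational(8, 35), Pow(80815, Rational(1, 2))), 49263), -1)) = Mul(61371, Pow(Add(49263, Mul(Rational(8, 35), Pow(80815, Rational(1, 2)))), -1))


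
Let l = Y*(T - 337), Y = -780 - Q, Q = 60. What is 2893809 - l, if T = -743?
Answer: 1986609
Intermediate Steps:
Y = -840 (Y = -780 - 1*60 = -780 - 60 = -840)
l = 907200 (l = -840*(-743 - 337) = -840*(-1080) = 907200)
2893809 - l = 2893809 - 1*907200 = 2893809 - 907200 = 1986609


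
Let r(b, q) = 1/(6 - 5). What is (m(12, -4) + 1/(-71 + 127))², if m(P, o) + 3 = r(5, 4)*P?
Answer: 255025/3136 ≈ 81.322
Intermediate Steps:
r(b, q) = 1 (r(b, q) = 1/1 = 1)
m(P, o) = -3 + P (m(P, o) = -3 + 1*P = -3 + P)
(m(12, -4) + 1/(-71 + 127))² = ((-3 + 12) + 1/(-71 + 127))² = (9 + 1/56)² = (505/56)² = 255025/3136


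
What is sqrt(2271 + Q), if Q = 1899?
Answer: sqrt(4170) ≈ 64.576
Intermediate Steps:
sqrt(2271 + Q) = sqrt(2271 + 1899) = sqrt(4170)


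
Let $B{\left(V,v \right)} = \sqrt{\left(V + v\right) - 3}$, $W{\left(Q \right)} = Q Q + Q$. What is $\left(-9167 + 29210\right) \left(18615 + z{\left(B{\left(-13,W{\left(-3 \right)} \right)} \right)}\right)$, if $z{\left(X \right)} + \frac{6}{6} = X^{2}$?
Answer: $372879972$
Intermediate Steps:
$W{\left(Q \right)} = Q + Q^{2}$ ($W{\left(Q \right)} = Q^{2} + Q = Q + Q^{2}$)
$B{\left(V,v \right)} = \sqrt{-3 + V + v}$
$z{\left(X \right)} = -1 + X^{2}$
$\left(-9167 + 29210\right) \left(18615 + z{\left(B{\left(-13,W{\left(-3 \right)} \right)} \right)}\right) = \left(-9167 + 29210\right) \left(18615 + \left(-1 + \left(\sqrt{-3 - 13 - 3 \left(1 - 3\right)}\right)^{2}\right)\right) = 20043 \left(18615 + \left(-1 + \left(\sqrt{-3 - 13 - -6}\right)^{2}\right)\right) = 20043 \left(18615 + \left(-1 + \left(\sqrt{-3 - 13 + 6}\right)^{2}\right)\right) = 20043 \left(18615 + \left(-1 + \left(\sqrt{-10}\right)^{2}\right)\right) = 20043 \left(18615 + \left(-1 + \left(i \sqrt{10}\right)^{2}\right)\right) = 20043 \left(18615 - 11\right) = 20043 \cdot 18604 = 372879972$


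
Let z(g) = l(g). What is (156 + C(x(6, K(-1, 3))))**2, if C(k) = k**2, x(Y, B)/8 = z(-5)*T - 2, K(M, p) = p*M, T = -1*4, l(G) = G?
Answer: 436475664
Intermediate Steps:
z(g) = g
T = -4
K(M, p) = M*p
x(Y, B) = 144 (x(Y, B) = 8*(-5*(-4) - 2) = 8*(20 - 2) = 8*18 = 144)
(156 + C(x(6, K(-1, 3))))**2 = (156 + 144**2)**2 = (156 + 20736)**2 = 20892**2 = 436475664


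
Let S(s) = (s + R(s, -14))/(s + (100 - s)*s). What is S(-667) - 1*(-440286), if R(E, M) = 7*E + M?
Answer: 112769575283/256128 ≈ 4.4029e+5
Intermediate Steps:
R(E, M) = M + 7*E
S(s) = (-14 + 8*s)/(s + s*(100 - s)) (S(s) = (s + (-14 + 7*s))/(s + (100 - s)*s) = (-14 + 8*s)/(s + s*(100 - s)))
S(-667) - 1*(-440286) = 2*(7 - 4*(-667))/(-667*(-101 - 667)) - 1*(-440286) = 2*(-1/667)*(7 + 2668)/(-768) + 440286 = 2*(-1/667)*(-1/768)*2675 + 440286 = 2675/256128 + 440286 = 112769575283/256128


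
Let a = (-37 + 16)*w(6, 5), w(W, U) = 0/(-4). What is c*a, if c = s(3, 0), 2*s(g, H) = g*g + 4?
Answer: 0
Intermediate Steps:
w(W, U) = 0 (w(W, U) = 0*(-¼) = 0)
s(g, H) = 2 + g²/2 (s(g, H) = (g*g + 4)/2 = (g² + 4)/2 = (4 + g²)/2 = 2 + g²/2)
a = 0 (a = (-37 + 16)*0 = -21*0 = 0)
c = 13/2 (c = 2 + (½)*3² = 2 + (½)*9 = 2 + 9/2 = 13/2 ≈ 6.5000)
c*a = (13/2)*0 = 0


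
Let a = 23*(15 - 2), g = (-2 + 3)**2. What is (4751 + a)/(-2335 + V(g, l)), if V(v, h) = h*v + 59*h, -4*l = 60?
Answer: -1010/647 ≈ -1.5611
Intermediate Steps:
l = -15 (l = -1/4*60 = -15)
g = 1 (g = 1**2 = 1)
a = 299 (a = 23*13 = 299)
V(v, h) = 59*h + h*v
(4751 + a)/(-2335 + V(g, l)) = (4751 + 299)/(-2335 - 15*(59 + 1)) = 5050/(-2335 - 15*60) = 5050/(-2335 - 900) = 5050/(-3235) = 5050*(-1/3235) = -1010/647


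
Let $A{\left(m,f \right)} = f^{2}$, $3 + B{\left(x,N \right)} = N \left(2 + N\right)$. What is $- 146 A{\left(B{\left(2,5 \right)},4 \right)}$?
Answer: $-2336$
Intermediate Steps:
$B{\left(x,N \right)} = -3 + N \left(2 + N\right)$
$- 146 A{\left(B{\left(2,5 \right)},4 \right)} = - 146 \cdot 4^{2} = \left(-146\right) 16 = -2336$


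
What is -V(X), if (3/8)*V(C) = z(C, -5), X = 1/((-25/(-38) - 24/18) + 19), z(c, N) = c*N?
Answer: 1520/2089 ≈ 0.72762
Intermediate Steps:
z(c, N) = N*c
X = 114/2089 (X = 1/((-25*(-1/38) - 24*1/18) + 19) = 1/((25/38 - 4/3) + 19) = 1/(-77/114 + 19) = 1/(2089/114) = 114/2089 ≈ 0.054572)
V(C) = -40*C/3 (V(C) = 8*(-5*C)/3 = -40*C/3)
-V(X) = -(-40)*114/(3*2089) = -1*(-1520/2089) = 1520/2089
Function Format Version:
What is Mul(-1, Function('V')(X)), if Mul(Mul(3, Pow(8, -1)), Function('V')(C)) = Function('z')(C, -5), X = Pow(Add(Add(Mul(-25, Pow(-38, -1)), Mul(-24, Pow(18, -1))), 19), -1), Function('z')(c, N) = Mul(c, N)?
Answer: Rational(1520, 2089) ≈ 0.72762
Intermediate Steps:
Function('z')(c, N) = Mul(N, c)
X = Rational(114, 2089) (X = Pow(Add(Add(Mul(-25, Rational(-1, 38)), Mul(-24, Rational(1, 18))), 19), -1) = Pow(Add(Add(Rational(25, 38), Rational(-4, 3)), 19), -1) = Pow(Add(Rational(-77, 114), 19), -1) = Pow(Rational(2089, 114), -1) = Rational(114, 2089) ≈ 0.054572)
Function('V')(C) = Mul(Rational(-40, 3), C) (Function('V')(C) = Mul(Rational(8, 3), Mul(-5, C)) = Mul(Rational(-40, 3), C))
Mul(-1, Function('V')(X)) = Mul(-1, Mul(Rational(-40, 3), Rational(114, 2089))) = Mul(-1, Rational(-1520, 2089)) = Rational(1520, 2089)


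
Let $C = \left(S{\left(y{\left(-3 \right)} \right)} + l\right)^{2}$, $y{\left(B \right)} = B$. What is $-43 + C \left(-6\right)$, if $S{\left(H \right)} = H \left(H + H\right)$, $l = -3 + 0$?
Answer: $-1393$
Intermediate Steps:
$l = -3$
$S{\left(H \right)} = 2 H^{2}$ ($S{\left(H \right)} = H 2 H = 2 H^{2}$)
$C = 225$ ($C = \left(2 \left(-3\right)^{2} - 3\right)^{2} = \left(2 \cdot 9 - 3\right)^{2} = \left(18 - 3\right)^{2} = 15^{2} = 225$)
$-43 + C \left(-6\right) = -43 + 225 \left(-6\right) = -43 - 1350 = -1393$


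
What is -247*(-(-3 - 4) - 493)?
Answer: 120042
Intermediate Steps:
-247*(-(-3 - 4) - 493) = -247*(-1*(-7) - 493) = -247*(7 - 493) = -247*(-486) = 120042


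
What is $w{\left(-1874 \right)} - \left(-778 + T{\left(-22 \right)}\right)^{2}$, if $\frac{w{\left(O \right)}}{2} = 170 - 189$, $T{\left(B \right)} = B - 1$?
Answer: $-641639$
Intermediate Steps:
$T{\left(B \right)} = -1 + B$ ($T{\left(B \right)} = B - 1 = -1 + B$)
$w{\left(O \right)} = -38$ ($w{\left(O \right)} = 2 \left(170 - 189\right) = 2 \left(-19\right) = -38$)
$w{\left(-1874 \right)} - \left(-778 + T{\left(-22 \right)}\right)^{2} = -38 - \left(-778 - 23\right)^{2} = -38 - \left(-801\right)^{2} = -38 - 641601 = -641639$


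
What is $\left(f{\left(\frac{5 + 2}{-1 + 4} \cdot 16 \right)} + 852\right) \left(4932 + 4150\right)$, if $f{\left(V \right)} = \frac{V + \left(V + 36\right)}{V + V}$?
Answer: $\frac{217037095}{28} \approx 7.7513 \cdot 10^{6}$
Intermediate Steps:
$f{\left(V \right)} = \frac{36 + 2 V}{2 V}$ ($f{\left(V \right)} = \frac{V + \left(36 + V\right)}{2 V} = \left(36 + 2 V\right) \frac{1}{2 V} = \frac{36 + 2 V}{2 V}$)
$\left(f{\left(\frac{5 + 2}{-1 + 4} \cdot 16 \right)} + 852\right) \left(4932 + 4150\right) = \left(\frac{18 + \frac{5 + 2}{-1 + 4} \cdot 16}{\frac{5 + 2}{-1 + 4} \cdot 16} + 852\right) \left(4932 + 4150\right) = \left(\frac{18 + \frac{7}{3} \cdot 16}{\frac{7}{3} \cdot 16} + 852\right) 9082 = \left(\frac{18 + \frac{112}{3}}{\frac{112}{3}} + 852\right) 9082 = \left(\frac{3}{112} \cdot \frac{166}{3} + 852\right) 9082 = \left(\frac{83}{56} + 852\right) 9082 = \frac{47795}{56} \cdot 9082 = \frac{217037095}{28}$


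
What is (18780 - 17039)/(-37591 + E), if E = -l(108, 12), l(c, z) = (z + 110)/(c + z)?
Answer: -104460/2255521 ≈ -0.046313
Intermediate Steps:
l(c, z) = (110 + z)/(c + z)
E = -61/60 (E = -(110 + 12)/(108 + 12) = -122/120 = -1*61/60 = -61/60 ≈ -1.0167)
(18780 - 17039)/(-37591 + E) = (18780 - 17039)/(-37591 - 61/60) = 1741/(-2255521/60) = 1741*(-60/2255521) = -104460/2255521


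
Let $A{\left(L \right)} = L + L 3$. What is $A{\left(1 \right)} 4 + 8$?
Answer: $24$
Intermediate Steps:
$A{\left(L \right)} = 4 L$ ($A{\left(L \right)} = L + 3 L = 4 L$)
$A{\left(1 \right)} 4 + 8 = 4 \cdot 1 \cdot 4 + 8 = 4 \cdot 4 + 8 = 16 + 8 = 24$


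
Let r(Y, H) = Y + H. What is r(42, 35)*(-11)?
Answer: -847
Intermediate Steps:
r(Y, H) = H + Y
r(42, 35)*(-11) = (35 + 42)*(-11) = 77*(-11) = -847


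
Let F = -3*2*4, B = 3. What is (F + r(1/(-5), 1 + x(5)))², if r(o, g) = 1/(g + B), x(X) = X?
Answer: 46225/81 ≈ 570.68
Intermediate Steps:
r(o, g) = 1/(3 + g) (r(o, g) = 1/(g + 3) = 1/(3 + g))
F = -24 (F = -6*4 = -24)
(F + r(1/(-5), 1 + x(5)))² = (-24 + 1/(3 + (1 + 5)))² = (-24 + 1/(3 + 6))² = (-24 + 1/9)² = (-24 + ⅑)² = (-215/9)² = 46225/81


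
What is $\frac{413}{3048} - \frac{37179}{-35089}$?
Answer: $\frac{127813349}{106951272} \approx 1.1951$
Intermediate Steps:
$\frac{413}{3048} - \frac{37179}{-35089} = 413 \cdot \frac{1}{3048} - - \frac{37179}{35089} = \frac{413}{3048} + \frac{37179}{35089} = \frac{127813349}{106951272}$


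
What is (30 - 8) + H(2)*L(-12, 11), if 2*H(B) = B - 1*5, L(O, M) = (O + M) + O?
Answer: 83/2 ≈ 41.500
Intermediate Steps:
L(O, M) = M + 2*O (L(O, M) = (M + O) + O = M + 2*O)
H(B) = -5/2 + B/2 (H(B) = (B - 1*5)/2 = (B - 5)/2 = (-5 + B)/2 = -5/2 + B/2)
(30 - 8) + H(2)*L(-12, 11) = (30 - 8) + (-5/2 + (1/2)*2)*(11 + 2*(-12)) = 22 + (-5/2 + 1)*(11 - 24) = 22 - 3/2*(-13) = 22 + 39/2 = 83/2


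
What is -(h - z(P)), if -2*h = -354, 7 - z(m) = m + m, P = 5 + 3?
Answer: -186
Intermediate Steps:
P = 8
z(m) = 7 - 2*m (z(m) = 7 - (m + m) = 7 - 2*m)
h = 177 (h = -1/2*(-354) = 177)
-(h - z(P)) = -(177 - (7 - 2*8)) = -(177 - (7 - 16)) = -(177 - 1*(-9)) = -(177 + 9) = -1*186 = -186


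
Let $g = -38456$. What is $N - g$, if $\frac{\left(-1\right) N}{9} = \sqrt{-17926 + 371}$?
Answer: $38456 - 9 i \sqrt{17555} \approx 38456.0 - 1192.5 i$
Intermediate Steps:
$N = - 9 i \sqrt{17555}$ ($N = - 9 \sqrt{-17926 + 371} = - 9 \sqrt{-17555} = - 9 i \sqrt{17555} \approx - 1192.5 i$)
$N - g = - 9 i \sqrt{17555} - -38456 = - 9 i \sqrt{17555} + 38456 = 38456 - 9 i \sqrt{17555}$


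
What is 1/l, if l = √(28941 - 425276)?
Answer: -I*√396335/396335 ≈ -0.0015884*I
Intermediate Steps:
l = I*√396335 (l = √(-396335) = I*√396335 ≈ 629.55*I)
1/l = 1/(I*√396335) = -I*√396335/396335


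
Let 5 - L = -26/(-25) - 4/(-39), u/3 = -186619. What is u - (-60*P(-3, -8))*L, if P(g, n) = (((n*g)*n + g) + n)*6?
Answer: -54714297/65 ≈ -8.4176e+5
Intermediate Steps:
u = -559857 (u = 3*(-186619) = -559857)
P(g, n) = 6*g + 6*n + 6*g*n² (P(g, n) = (((g*n)*n + g) + n)*6 = ((g*n² + g) + n)*6 = ((g + g*n²) + n)*6 = (g + n + g*n²)*6 = 6*g + 6*n + 6*g*n²)
L = 3761/975 (L = 5 - (-26/(-25) - 4/(-39)) = 5 - (-26*(-1/25) - 4*(-1/39)) = 5 - (26/25 + 4/39) = 5 - 1*1114/975 = 5 - 1114/975 = 3761/975 ≈ 3.8574)
u - (-60*P(-3, -8))*L = -559857 - (-60*(6*(-3) + 6*(-8) + 6*(-3)*(-8)²))*3761/975 = -559857 - (-60*(-18 - 48 + 6*(-3)*64))*3761/975 = -559857 - (-60*(-18 - 48 - 1152))*3761/975 = -559857 - (-60*(-1218))*3761/975 = -559857 - 73080*3761/975 = -559857 - 1*18323592/65 = -559857 - 18323592/65 = -54714297/65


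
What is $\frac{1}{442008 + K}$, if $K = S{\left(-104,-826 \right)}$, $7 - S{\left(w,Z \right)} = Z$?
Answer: $\frac{1}{442841} \approx 2.2581 \cdot 10^{-6}$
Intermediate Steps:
$S{\left(w,Z \right)} = 7 - Z$
$K = 833$ ($K = 7 - -826 = 7 + 826 = 833$)
$\frac{1}{442008 + K} = \frac{1}{442008 + 833} = \frac{1}{442841}$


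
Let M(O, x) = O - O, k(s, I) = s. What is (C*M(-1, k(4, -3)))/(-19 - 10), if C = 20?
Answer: 0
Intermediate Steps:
M(O, x) = 0
(C*M(-1, k(4, -3)))/(-19 - 10) = (20*0)/(-19 - 10) = 0/(-29) = 0*(-1/29) = 0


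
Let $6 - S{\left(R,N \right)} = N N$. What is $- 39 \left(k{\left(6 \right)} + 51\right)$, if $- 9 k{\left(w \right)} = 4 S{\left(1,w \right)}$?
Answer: $-2509$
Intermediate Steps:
$S{\left(R,N \right)} = 6 - N^{2}$ ($S{\left(R,N \right)} = 6 - N N = 6 - N^{2}$)
$k{\left(w \right)} = - \frac{8}{3} + \frac{4 w^{2}}{9}$ ($k{\left(w \right)} = - \frac{4 \left(6 - w^{2}\right)}{9} = - \frac{24 - 4 w^{2}}{9} = - \frac{8}{3} + \frac{4 w^{2}}{9}$)
$- 39 \left(k{\left(6 \right)} + 51\right) = - 39 \left(\left(- \frac{8}{3} + \frac{4 \cdot 6^{2}}{9}\right) + 51\right) = - 39 \left(\left(- \frac{8}{3} + \frac{4}{9} \cdot 36\right) + 51\right) = - 39 \left(\left(- \frac{8}{3} + 16\right) + 51\right) = - 39 \left(\frac{40}{3} + 51\right) = \left(-39\right) \frac{193}{3} = -2509$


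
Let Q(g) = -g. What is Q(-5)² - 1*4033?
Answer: -4008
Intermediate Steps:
Q(-5)² - 1*4033 = (-1*(-5))² - 1*4033 = 5² - 4033 = 25 - 4033 = -4008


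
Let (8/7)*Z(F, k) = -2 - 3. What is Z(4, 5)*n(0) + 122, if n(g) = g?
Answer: 122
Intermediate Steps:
Z(F, k) = -35/8 (Z(F, k) = 7*(-2 - 3)/8 = (7/8)*(-5) = -35/8)
Z(4, 5)*n(0) + 122 = -35/8*0 + 122 = 0 + 122 = 122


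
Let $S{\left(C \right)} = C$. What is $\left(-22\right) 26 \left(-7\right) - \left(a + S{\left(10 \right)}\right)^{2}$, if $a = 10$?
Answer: $3604$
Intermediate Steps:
$\left(-22\right) 26 \left(-7\right) - \left(a + S{\left(10 \right)}\right)^{2} = \left(-22\right) 26 \left(-7\right) - \left(10 + 10\right)^{2} = \left(-572\right) \left(-7\right) - 20^{2} = 4004 - 400 = 3604$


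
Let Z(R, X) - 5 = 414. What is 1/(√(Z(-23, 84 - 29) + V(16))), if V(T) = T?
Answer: √435/435 ≈ 0.047946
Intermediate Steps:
Z(R, X) = 419 (Z(R, X) = 5 + 414 = 419)
1/(√(Z(-23, 84 - 29) + V(16))) = 1/(√(419 + 16)) = 1/(√435) = √435/435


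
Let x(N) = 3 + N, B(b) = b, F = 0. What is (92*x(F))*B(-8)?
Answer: -2208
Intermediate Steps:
(92*x(F))*B(-8) = (92*(3 + 0))*(-8) = (92*3)*(-8) = 276*(-8) = -2208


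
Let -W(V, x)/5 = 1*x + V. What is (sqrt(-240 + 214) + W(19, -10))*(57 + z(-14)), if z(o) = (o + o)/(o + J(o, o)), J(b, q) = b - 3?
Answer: -80775/31 + 1795*I*sqrt(26)/31 ≈ -2605.6 + 295.25*I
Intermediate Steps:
W(V, x) = -5*V - 5*x (W(V, x) = -5*(1*x + V) = -5*(x + V) = -5*(V + x) = -5*V - 5*x)
J(b, q) = -3 + b
z(o) = 2*o/(-3 + 2*o) (z(o) = (o + o)/(o + (-3 + o)) = (2*o)/(-3 + 2*o) = 2*o/(-3 + 2*o))
(sqrt(-240 + 214) + W(19, -10))*(57 + z(-14)) = (sqrt(-240 + 214) + (-5*19 - 5*(-10)))*(57 + 2*(-14)/(-3 + 2*(-14))) = (sqrt(-26) + (-95 + 50))*(57 + 2*(-14)/(-3 - 28)) = (I*sqrt(26) - 45)*(57 + 2*(-14)/(-31)) = (-45 + I*sqrt(26))*(57 + 2*(-14)*(-1/31)) = (-45 + I*sqrt(26))*(57 + 28/31) = (-45 + I*sqrt(26))*(1795/31) = -80775/31 + 1795*I*sqrt(26)/31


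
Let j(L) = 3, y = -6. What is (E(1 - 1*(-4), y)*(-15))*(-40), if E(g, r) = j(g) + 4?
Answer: 4200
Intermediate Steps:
E(g, r) = 7 (E(g, r) = 3 + 4 = 7)
(E(1 - 1*(-4), y)*(-15))*(-40) = (7*(-15))*(-40) = -105*(-40) = 4200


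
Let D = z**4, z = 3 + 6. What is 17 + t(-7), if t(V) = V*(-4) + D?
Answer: 6606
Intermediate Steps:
z = 9
D = 6561 (D = 9**4 = 6561)
t(V) = 6561 - 4*V (t(V) = V*(-4) + 6561 = -4*V + 6561 = 6561 - 4*V)
17 + t(-7) = 17 + (6561 - 4*(-7)) = 17 + (6561 + 28) = 17 + 6589 = 6606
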